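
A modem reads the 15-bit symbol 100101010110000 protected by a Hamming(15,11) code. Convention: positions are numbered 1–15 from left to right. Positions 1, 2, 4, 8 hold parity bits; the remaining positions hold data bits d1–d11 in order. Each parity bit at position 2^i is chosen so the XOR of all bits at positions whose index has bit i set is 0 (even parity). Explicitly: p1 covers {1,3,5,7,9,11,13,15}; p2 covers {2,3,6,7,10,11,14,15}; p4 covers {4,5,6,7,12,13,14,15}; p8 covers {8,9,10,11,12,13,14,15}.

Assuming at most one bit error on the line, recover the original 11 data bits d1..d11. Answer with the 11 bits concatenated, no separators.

00100010000

s1 (pos 1,3,5,7,9,11,13,15): 1⊕0⊕0⊕0⊕0⊕1⊕0⊕0 = 0
s2 (pos 2,3,6,7,10,11,14,15): 0⊕0⊕1⊕0⊕1⊕1⊕0⊕0 = 1
s4 (pos 4,5,6,7,12,13,14,15): 1⊕0⊕1⊕0⊕0⊕0⊕0⊕0 = 0
s8 (pos 8,9,10,11,12,13,14,15): 1⊕0⊕1⊕1⊕0⊕0⊕0⊕0 = 1
Syndrome s8…s1 = 1010 → error at position 10.
Flip position 10: 100101010110000 → 100101010010000
Read data bits from positions 3,5,6,7,9,10,11,12,13,14,15: 00100010000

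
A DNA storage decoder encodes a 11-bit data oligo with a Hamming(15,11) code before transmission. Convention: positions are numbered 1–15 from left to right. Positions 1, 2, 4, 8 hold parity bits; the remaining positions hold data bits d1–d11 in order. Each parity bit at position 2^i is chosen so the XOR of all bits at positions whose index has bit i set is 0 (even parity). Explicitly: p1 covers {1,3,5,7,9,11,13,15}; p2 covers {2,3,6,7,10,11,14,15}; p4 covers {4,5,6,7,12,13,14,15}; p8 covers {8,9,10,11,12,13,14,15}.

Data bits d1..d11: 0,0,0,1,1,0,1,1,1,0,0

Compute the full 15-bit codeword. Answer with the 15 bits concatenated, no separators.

000100101011100

Place data at non-parity positions: p1 p2 0 p4 0 0 1 p8 1 0 1 1 1 0 0
p1 (pos 1,3,5,7,9,11,13,15): XOR of data positions = 0⊕0⊕1⊕1⊕1⊕1⊕0 = 0
p2 (pos 2,3,6,7,10,11,14,15): XOR of data positions = 0⊕0⊕1⊕0⊕1⊕0⊕0 = 0
p4 (pos 4,5,6,7,12,13,14,15): XOR of data positions = 0⊕0⊕1⊕1⊕1⊕0⊕0 = 1
p8 (pos 8,9,10,11,12,13,14,15): XOR of data positions = 1⊕0⊕1⊕1⊕1⊕0⊕0 = 0
Codeword: 000100101011100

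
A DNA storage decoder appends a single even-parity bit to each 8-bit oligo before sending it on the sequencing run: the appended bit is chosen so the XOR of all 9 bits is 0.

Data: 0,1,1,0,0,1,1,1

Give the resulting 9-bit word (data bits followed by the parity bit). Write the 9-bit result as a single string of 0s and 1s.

011001111

XOR of the 8 data bits: 0⊕1⊕1⊕0⊕0⊕1⊕1⊕1 = 1
Parity bit = 1 (so all 9 bits XOR to 0).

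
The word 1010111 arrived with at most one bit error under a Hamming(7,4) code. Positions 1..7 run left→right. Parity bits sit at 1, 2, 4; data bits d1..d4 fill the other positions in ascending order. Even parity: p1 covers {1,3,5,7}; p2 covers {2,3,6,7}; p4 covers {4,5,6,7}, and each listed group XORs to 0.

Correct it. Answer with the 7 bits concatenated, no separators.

s1 (pos 1,3,5,7): 1⊕1⊕1⊕1 = 0
s2 (pos 2,3,6,7): 0⊕1⊕1⊕1 = 1
s4 (pos 4,5,6,7): 0⊕1⊕1⊕1 = 1
Syndrome s4…s1 = 110 → error at position 6.
Flip position 6: 1010111 → 1010101

1010101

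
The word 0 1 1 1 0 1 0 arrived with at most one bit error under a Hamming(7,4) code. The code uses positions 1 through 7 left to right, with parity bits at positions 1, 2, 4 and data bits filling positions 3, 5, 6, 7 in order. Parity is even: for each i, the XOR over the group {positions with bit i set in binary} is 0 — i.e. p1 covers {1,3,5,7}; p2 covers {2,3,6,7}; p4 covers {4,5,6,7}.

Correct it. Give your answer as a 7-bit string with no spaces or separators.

s1 (pos 1,3,5,7): 0⊕1⊕0⊕0 = 1
s2 (pos 2,3,6,7): 1⊕1⊕1⊕0 = 1
s4 (pos 4,5,6,7): 1⊕0⊕1⊕0 = 0
Syndrome s4…s1 = 011 → error at position 3.
Flip position 3: 0111010 → 0101010

0101010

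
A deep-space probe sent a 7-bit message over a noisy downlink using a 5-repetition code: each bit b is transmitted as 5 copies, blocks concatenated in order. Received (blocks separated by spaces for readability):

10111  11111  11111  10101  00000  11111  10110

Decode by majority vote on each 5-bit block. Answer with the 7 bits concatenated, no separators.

1111011

Block 1 (10111): 4 ones → 1
Block 2 (11111): 5 ones → 1
Block 3 (11111): 5 ones → 1
Block 4 (10101): 3 ones → 1
Block 5 (00000): 0 ones → 0
Block 6 (11111): 5 ones → 1
Block 7 (10110): 3 ones → 1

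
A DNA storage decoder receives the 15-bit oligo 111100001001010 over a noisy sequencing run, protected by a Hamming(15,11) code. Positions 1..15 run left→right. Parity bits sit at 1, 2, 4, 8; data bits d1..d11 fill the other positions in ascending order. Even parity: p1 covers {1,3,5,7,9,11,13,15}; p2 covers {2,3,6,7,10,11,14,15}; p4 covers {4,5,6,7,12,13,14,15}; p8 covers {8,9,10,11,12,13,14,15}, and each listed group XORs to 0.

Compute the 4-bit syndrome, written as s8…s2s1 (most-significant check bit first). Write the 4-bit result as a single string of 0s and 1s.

s1 (pos 1,3,5,7,9,11,13,15): 1⊕1⊕0⊕0⊕1⊕0⊕0⊕0 = 1
s2 (pos 2,3,6,7,10,11,14,15): 1⊕1⊕0⊕0⊕0⊕0⊕1⊕0 = 1
s4 (pos 4,5,6,7,12,13,14,15): 1⊕0⊕0⊕0⊕1⊕0⊕1⊕0 = 1
s8 (pos 8,9,10,11,12,13,14,15): 0⊕1⊕0⊕0⊕1⊕0⊕1⊕0 = 1
Syndrome s8…s1 = 1111 → error at position 15.

1111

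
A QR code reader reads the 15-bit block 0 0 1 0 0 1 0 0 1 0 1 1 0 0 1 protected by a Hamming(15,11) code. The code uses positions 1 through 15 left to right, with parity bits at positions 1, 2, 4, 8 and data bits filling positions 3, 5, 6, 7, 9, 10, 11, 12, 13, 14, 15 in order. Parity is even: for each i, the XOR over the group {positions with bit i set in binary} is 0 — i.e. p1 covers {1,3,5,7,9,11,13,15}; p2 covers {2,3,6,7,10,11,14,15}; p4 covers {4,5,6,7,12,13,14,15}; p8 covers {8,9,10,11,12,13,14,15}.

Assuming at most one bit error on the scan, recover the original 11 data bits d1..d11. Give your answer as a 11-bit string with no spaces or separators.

s1 (pos 1,3,5,7,9,11,13,15): 0⊕1⊕0⊕0⊕1⊕1⊕0⊕1 = 0
s2 (pos 2,3,6,7,10,11,14,15): 0⊕1⊕1⊕0⊕0⊕1⊕0⊕1 = 0
s4 (pos 4,5,6,7,12,13,14,15): 0⊕0⊕1⊕0⊕1⊕0⊕0⊕1 = 1
s8 (pos 8,9,10,11,12,13,14,15): 0⊕1⊕0⊕1⊕1⊕0⊕0⊕1 = 0
Syndrome s8…s1 = 0100 → error at position 4.
Flip position 4: 001001001011001 → 001101001011001
Read data bits from positions 3,5,6,7,9,10,11,12,13,14,15: 10101011001

10101011001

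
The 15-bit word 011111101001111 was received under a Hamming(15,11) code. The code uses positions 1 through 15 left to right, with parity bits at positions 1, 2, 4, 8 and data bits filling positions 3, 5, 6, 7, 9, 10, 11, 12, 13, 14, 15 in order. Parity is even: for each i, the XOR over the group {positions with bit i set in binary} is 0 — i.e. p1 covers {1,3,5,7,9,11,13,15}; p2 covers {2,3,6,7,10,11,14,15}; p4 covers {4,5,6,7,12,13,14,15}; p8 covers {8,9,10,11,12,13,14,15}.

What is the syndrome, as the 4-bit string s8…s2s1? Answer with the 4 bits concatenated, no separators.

s1 (pos 1,3,5,7,9,11,13,15): 0⊕1⊕1⊕1⊕1⊕0⊕1⊕1 = 0
s2 (pos 2,3,6,7,10,11,14,15): 1⊕1⊕1⊕1⊕0⊕0⊕1⊕1 = 0
s4 (pos 4,5,6,7,12,13,14,15): 1⊕1⊕1⊕1⊕1⊕1⊕1⊕1 = 0
s8 (pos 8,9,10,11,12,13,14,15): 0⊕1⊕0⊕0⊕1⊕1⊕1⊕1 = 1
Syndrome s8…s1 = 1000 → error at position 8.

1000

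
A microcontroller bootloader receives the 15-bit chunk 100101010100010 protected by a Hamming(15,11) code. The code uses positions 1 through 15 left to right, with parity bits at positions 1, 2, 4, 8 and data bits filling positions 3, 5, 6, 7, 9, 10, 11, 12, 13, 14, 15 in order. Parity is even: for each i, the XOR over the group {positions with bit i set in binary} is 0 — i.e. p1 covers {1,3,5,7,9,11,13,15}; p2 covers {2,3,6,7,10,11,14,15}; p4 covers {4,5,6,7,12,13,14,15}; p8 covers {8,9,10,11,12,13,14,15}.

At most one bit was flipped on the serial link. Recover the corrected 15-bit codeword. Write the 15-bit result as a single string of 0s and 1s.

s1 (pos 1,3,5,7,9,11,13,15): 1⊕0⊕0⊕0⊕0⊕0⊕0⊕0 = 1
s2 (pos 2,3,6,7,10,11,14,15): 0⊕0⊕1⊕0⊕1⊕0⊕1⊕0 = 1
s4 (pos 4,5,6,7,12,13,14,15): 1⊕0⊕1⊕0⊕0⊕0⊕1⊕0 = 1
s8 (pos 8,9,10,11,12,13,14,15): 1⊕0⊕1⊕0⊕0⊕0⊕1⊕0 = 1
Syndrome s8…s1 = 1111 → error at position 15.
Flip position 15: 100101010100010 → 100101010100011

100101010100011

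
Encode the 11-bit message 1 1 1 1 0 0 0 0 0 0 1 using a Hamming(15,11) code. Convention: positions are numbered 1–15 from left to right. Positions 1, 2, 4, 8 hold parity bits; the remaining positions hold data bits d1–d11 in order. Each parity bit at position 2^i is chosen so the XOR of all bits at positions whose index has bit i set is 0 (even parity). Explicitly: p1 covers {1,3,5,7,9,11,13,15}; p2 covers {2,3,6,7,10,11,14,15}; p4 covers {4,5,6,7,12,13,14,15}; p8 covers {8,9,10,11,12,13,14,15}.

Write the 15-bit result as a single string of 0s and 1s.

001011110000001

Place data at non-parity positions: p1 p2 1 p4 1 1 1 p8 0 0 0 0 0 0 1
p1 (pos 1,3,5,7,9,11,13,15): XOR of data positions = 1⊕1⊕1⊕0⊕0⊕0⊕1 = 0
p2 (pos 2,3,6,7,10,11,14,15): XOR of data positions = 1⊕1⊕1⊕0⊕0⊕0⊕1 = 0
p4 (pos 4,5,6,7,12,13,14,15): XOR of data positions = 1⊕1⊕1⊕0⊕0⊕0⊕1 = 0
p8 (pos 8,9,10,11,12,13,14,15): XOR of data positions = 0⊕0⊕0⊕0⊕0⊕0⊕1 = 1
Codeword: 001011110000001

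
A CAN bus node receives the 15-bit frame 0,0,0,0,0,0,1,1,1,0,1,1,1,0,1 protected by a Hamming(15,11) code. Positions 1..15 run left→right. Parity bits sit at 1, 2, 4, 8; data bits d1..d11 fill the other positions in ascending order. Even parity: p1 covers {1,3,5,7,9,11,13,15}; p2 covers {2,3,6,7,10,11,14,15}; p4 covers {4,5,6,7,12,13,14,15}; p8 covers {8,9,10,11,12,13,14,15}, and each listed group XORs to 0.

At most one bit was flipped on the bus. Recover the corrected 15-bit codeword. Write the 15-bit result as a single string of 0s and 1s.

s1 (pos 1,3,5,7,9,11,13,15): 0⊕0⊕0⊕1⊕1⊕1⊕1⊕1 = 1
s2 (pos 2,3,6,7,10,11,14,15): 0⊕0⊕0⊕1⊕0⊕1⊕0⊕1 = 1
s4 (pos 4,5,6,7,12,13,14,15): 0⊕0⊕0⊕1⊕1⊕1⊕0⊕1 = 0
s8 (pos 8,9,10,11,12,13,14,15): 1⊕1⊕0⊕1⊕1⊕1⊕0⊕1 = 0
Syndrome s8…s1 = 0011 → error at position 3.
Flip position 3: 000000111011101 → 001000111011101

001000111011101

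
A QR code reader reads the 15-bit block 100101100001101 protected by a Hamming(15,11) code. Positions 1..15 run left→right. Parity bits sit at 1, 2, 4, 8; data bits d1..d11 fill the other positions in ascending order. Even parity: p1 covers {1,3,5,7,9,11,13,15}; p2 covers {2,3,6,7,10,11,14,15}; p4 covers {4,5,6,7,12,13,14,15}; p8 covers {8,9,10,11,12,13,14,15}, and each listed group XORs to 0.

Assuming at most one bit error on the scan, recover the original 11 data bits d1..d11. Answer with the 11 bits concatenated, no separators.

00110101101

s1 (pos 1,3,5,7,9,11,13,15): 1⊕0⊕0⊕1⊕0⊕0⊕1⊕1 = 0
s2 (pos 2,3,6,7,10,11,14,15): 0⊕0⊕1⊕1⊕0⊕0⊕0⊕1 = 1
s4 (pos 4,5,6,7,12,13,14,15): 1⊕0⊕1⊕1⊕1⊕1⊕0⊕1 = 0
s8 (pos 8,9,10,11,12,13,14,15): 0⊕0⊕0⊕0⊕1⊕1⊕0⊕1 = 1
Syndrome s8…s1 = 1010 → error at position 10.
Flip position 10: 100101100001101 → 100101100101101
Read data bits from positions 3,5,6,7,9,10,11,12,13,14,15: 00110101101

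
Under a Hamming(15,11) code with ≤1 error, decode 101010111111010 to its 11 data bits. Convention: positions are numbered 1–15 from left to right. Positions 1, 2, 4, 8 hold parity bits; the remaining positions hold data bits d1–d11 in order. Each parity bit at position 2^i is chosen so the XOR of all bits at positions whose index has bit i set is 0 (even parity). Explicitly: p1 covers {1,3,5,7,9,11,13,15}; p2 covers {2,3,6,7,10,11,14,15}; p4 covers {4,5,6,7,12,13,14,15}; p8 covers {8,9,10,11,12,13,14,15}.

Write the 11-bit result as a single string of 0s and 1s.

s1 (pos 1,3,5,7,9,11,13,15): 1⊕1⊕1⊕1⊕1⊕1⊕0⊕0 = 0
s2 (pos 2,3,6,7,10,11,14,15): 0⊕1⊕0⊕1⊕1⊕1⊕1⊕0 = 1
s4 (pos 4,5,6,7,12,13,14,15): 0⊕1⊕0⊕1⊕1⊕0⊕1⊕0 = 0
s8 (pos 8,9,10,11,12,13,14,15): 1⊕1⊕1⊕1⊕1⊕0⊕1⊕0 = 0
Syndrome s8…s1 = 0010 → error at position 2.
Flip position 2: 101010111111010 → 111010111111010
Read data bits from positions 3,5,6,7,9,10,11,12,13,14,15: 11011111010

11011111010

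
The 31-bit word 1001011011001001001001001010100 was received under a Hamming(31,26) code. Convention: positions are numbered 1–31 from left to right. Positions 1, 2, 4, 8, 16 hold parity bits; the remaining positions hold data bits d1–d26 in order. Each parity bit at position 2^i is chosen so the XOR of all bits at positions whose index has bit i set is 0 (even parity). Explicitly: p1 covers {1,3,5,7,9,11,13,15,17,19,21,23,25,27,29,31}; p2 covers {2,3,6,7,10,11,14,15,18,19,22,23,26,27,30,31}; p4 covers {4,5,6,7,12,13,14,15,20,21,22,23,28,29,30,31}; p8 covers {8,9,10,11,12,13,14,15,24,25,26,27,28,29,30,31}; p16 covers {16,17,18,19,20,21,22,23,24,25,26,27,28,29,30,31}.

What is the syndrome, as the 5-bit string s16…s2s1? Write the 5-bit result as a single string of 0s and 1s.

s1 (pos 1,3,5,7,9,11,13,15,17,19,21,23,25,27,29,31): 1⊕0⊕0⊕1⊕1⊕0⊕1⊕0⊕0⊕1⊕0⊕0⊕1⊕1⊕1⊕0 = 0
s2 (pos 2,3,6,7,10,11,14,15,18,19,22,23,26,27,30,31): 0⊕0⊕1⊕1⊕1⊕0⊕0⊕0⊕0⊕1⊕1⊕0⊕0⊕1⊕0⊕0 = 0
s4 (pos 4,5,6,7,12,13,14,15,20,21,22,23,28,29,30,31): 1⊕0⊕1⊕1⊕0⊕1⊕0⊕0⊕0⊕0⊕1⊕0⊕0⊕1⊕0⊕0 = 0
s8 (pos 8,9,10,11,12,13,14,15,24,25,26,27,28,29,30,31): 0⊕1⊕1⊕0⊕0⊕1⊕0⊕0⊕0⊕1⊕0⊕1⊕0⊕1⊕0⊕0 = 0
s16 (pos 16,17,18,19,20,21,22,23,24,25,26,27,28,29,30,31): 1⊕0⊕0⊕1⊕0⊕0⊕1⊕0⊕0⊕1⊕0⊕1⊕0⊕1⊕0⊕0 = 0
Syndrome s16…s1 = 00000 → no error.

00000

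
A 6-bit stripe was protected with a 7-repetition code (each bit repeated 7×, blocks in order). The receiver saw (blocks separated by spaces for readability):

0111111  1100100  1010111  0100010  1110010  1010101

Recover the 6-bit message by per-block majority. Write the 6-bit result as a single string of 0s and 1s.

101011

Block 1 (0111111): 6 ones → 1
Block 2 (1100100): 3 ones → 0
Block 3 (1010111): 5 ones → 1
Block 4 (0100010): 2 ones → 0
Block 5 (1110010): 4 ones → 1
Block 6 (1010101): 4 ones → 1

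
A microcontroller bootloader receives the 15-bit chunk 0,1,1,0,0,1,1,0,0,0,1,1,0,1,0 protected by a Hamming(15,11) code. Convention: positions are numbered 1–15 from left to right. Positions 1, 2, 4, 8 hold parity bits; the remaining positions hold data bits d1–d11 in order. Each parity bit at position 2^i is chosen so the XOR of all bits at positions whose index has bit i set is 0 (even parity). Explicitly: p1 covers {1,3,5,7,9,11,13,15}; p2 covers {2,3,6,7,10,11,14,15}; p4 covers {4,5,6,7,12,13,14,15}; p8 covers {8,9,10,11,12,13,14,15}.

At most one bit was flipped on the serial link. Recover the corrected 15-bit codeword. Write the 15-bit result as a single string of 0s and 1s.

s1 (pos 1,3,5,7,9,11,13,15): 0⊕1⊕0⊕1⊕0⊕1⊕0⊕0 = 1
s2 (pos 2,3,6,7,10,11,14,15): 1⊕1⊕1⊕1⊕0⊕1⊕1⊕0 = 0
s4 (pos 4,5,6,7,12,13,14,15): 0⊕0⊕1⊕1⊕1⊕0⊕1⊕0 = 0
s8 (pos 8,9,10,11,12,13,14,15): 0⊕0⊕0⊕1⊕1⊕0⊕1⊕0 = 1
Syndrome s8…s1 = 1001 → error at position 9.
Flip position 9: 011001100011010 → 011001101011010

011001101011010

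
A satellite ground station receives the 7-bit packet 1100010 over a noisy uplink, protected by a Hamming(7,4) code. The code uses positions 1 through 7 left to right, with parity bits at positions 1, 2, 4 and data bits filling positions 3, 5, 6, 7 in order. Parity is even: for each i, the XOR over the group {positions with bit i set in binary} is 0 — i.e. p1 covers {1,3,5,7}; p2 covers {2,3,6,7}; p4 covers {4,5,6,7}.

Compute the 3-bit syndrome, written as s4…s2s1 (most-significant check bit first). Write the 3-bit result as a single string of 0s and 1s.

s1 (pos 1,3,5,7): 1⊕0⊕0⊕0 = 1
s2 (pos 2,3,6,7): 1⊕0⊕1⊕0 = 0
s4 (pos 4,5,6,7): 0⊕0⊕1⊕0 = 1
Syndrome s4…s1 = 101 → error at position 5.

101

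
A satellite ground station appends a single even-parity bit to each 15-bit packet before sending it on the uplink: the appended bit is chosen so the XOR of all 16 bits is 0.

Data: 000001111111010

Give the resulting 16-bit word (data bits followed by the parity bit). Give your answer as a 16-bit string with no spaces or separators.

0000011111110100

XOR of the 15 data bits: 0⊕0⊕0⊕0⊕0⊕1⊕1⊕1⊕1⊕1⊕1⊕1⊕0⊕1⊕0 = 0
Parity bit = 0 (so all 16 bits XOR to 0).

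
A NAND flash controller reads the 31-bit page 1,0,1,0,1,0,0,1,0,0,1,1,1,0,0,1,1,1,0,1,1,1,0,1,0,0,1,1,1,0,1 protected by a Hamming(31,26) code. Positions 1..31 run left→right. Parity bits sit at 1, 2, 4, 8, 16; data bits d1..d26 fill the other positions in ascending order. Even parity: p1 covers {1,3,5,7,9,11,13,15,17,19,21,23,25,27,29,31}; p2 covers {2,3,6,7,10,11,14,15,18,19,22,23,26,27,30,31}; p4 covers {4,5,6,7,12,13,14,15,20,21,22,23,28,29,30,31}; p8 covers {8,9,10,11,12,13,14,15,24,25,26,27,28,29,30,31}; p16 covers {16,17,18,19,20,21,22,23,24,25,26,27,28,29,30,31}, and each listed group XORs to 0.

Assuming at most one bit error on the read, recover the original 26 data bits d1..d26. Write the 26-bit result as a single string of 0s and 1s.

11000011100110111010010101

s1 (pos 1,3,5,7,9,11,13,15,17,19,21,23,25,27,29,31): 1⊕1⊕1⊕0⊕0⊕1⊕1⊕0⊕1⊕0⊕1⊕0⊕0⊕1⊕1⊕1 = 0
s2 (pos 2,3,6,7,10,11,14,15,18,19,22,23,26,27,30,31): 0⊕1⊕0⊕0⊕0⊕1⊕0⊕0⊕1⊕0⊕1⊕0⊕0⊕1⊕0⊕1 = 0
s4 (pos 4,5,6,7,12,13,14,15,20,21,22,23,28,29,30,31): 0⊕1⊕0⊕0⊕1⊕1⊕0⊕0⊕1⊕1⊕1⊕0⊕1⊕1⊕0⊕1 = 1
s8 (pos 8,9,10,11,12,13,14,15,24,25,26,27,28,29,30,31): 1⊕0⊕0⊕1⊕1⊕1⊕0⊕0⊕1⊕0⊕0⊕1⊕1⊕1⊕0⊕1 = 1
s16 (pos 16,17,18,19,20,21,22,23,24,25,26,27,28,29,30,31): 1⊕1⊕1⊕0⊕1⊕1⊕1⊕0⊕1⊕0⊕0⊕1⊕1⊕1⊕0⊕1 = 1
Syndrome s16…s1 = 11100 → error at position 28.
Flip position 28: 1010100100111001110111010011101 → 1010100100111001110111010010101
Read data bits from positions 3,5,6,7,9,10,11,12,13,14,15,17,18,19,20,21,22,23,24,25,26,27,28,29,30,31: 11000011100110111010010101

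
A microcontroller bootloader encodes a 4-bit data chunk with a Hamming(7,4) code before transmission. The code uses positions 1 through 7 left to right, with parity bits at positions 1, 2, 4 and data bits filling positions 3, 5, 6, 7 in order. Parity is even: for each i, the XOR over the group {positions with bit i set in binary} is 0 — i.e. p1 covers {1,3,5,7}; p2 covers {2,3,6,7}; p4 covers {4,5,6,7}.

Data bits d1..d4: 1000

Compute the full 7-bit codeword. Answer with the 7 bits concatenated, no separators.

1110000

Place data at non-parity positions: p1 p2 1 p4 0 0 0
p1 (pos 1,3,5,7): XOR of data positions = 1⊕0⊕0 = 1
p2 (pos 2,3,6,7): XOR of data positions = 1⊕0⊕0 = 1
p4 (pos 4,5,6,7): XOR of data positions = 0⊕0⊕0 = 0
Codeword: 1110000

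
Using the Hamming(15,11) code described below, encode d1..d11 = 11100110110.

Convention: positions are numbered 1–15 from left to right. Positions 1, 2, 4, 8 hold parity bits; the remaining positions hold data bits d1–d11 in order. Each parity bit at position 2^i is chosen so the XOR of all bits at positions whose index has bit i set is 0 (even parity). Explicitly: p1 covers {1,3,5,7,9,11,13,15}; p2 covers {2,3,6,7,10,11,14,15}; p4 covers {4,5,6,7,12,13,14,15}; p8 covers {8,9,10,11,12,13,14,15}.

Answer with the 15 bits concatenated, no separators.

011011000110110

Place data at non-parity positions: p1 p2 1 p4 1 1 0 p8 0 1 1 0 1 1 0
p1 (pos 1,3,5,7,9,11,13,15): XOR of data positions = 1⊕1⊕0⊕0⊕1⊕1⊕0 = 0
p2 (pos 2,3,6,7,10,11,14,15): XOR of data positions = 1⊕1⊕0⊕1⊕1⊕1⊕0 = 1
p4 (pos 4,5,6,7,12,13,14,15): XOR of data positions = 1⊕1⊕0⊕0⊕1⊕1⊕0 = 0
p8 (pos 8,9,10,11,12,13,14,15): XOR of data positions = 0⊕1⊕1⊕0⊕1⊕1⊕0 = 0
Codeword: 011011000110110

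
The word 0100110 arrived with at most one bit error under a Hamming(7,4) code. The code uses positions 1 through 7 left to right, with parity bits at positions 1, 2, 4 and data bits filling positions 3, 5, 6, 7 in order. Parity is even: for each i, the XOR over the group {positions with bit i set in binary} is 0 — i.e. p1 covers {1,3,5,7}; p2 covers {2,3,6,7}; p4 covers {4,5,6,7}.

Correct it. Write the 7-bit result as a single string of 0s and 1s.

1100110

s1 (pos 1,3,5,7): 0⊕0⊕1⊕0 = 1
s2 (pos 2,3,6,7): 1⊕0⊕1⊕0 = 0
s4 (pos 4,5,6,7): 0⊕1⊕1⊕0 = 0
Syndrome s4…s1 = 001 → error at position 1.
Flip position 1: 0100110 → 1100110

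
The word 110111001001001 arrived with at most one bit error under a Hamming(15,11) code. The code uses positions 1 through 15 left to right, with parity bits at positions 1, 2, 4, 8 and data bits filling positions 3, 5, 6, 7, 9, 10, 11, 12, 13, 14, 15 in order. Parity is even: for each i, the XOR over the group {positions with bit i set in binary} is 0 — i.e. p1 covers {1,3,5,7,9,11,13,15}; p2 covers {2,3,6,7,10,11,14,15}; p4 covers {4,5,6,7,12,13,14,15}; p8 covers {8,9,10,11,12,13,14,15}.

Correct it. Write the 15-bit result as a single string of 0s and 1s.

s1 (pos 1,3,5,7,9,11,13,15): 1⊕0⊕1⊕0⊕1⊕0⊕0⊕1 = 0
s2 (pos 2,3,6,7,10,11,14,15): 1⊕0⊕1⊕0⊕0⊕0⊕0⊕1 = 1
s4 (pos 4,5,6,7,12,13,14,15): 1⊕1⊕1⊕0⊕1⊕0⊕0⊕1 = 1
s8 (pos 8,9,10,11,12,13,14,15): 0⊕1⊕0⊕0⊕1⊕0⊕0⊕1 = 1
Syndrome s8…s1 = 1110 → error at position 14.
Flip position 14: 110111001001001 → 110111001001011

110111001001011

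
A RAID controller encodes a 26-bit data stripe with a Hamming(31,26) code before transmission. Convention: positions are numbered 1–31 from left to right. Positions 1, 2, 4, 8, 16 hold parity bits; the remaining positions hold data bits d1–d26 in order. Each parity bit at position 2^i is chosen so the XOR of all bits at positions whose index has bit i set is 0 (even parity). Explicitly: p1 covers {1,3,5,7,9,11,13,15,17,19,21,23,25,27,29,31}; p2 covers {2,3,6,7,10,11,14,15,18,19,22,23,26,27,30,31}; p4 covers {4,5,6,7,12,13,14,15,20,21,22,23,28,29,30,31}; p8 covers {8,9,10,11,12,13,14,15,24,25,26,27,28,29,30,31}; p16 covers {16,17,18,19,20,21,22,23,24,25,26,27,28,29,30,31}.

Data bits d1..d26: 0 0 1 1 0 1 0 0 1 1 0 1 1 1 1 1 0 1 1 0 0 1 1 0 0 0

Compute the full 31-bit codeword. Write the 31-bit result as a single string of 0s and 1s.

Place data at non-parity positions: p1 p2 0 p4 0 1 1 p8 0 1 0 0 1 1 0 p16 1 1 1 1 1 0 1 1 0 0 1 1 0 0 0
p1 (pos 1,3,5,7,9,11,13,15,17,19,21,23,25,27,29,31): XOR of data positions = 0⊕0⊕1⊕0⊕0⊕1⊕0⊕1⊕1⊕1⊕1⊕0⊕1⊕0⊕0 = 1
p2 (pos 2,3,6,7,10,11,14,15,18,19,22,23,26,27,30,31): XOR of data positions = 0⊕1⊕1⊕1⊕0⊕1⊕0⊕1⊕1⊕0⊕1⊕0⊕1⊕0⊕0 = 0
p4 (pos 4,5,6,7,12,13,14,15,20,21,22,23,28,29,30,31): XOR of data positions = 0⊕1⊕1⊕0⊕1⊕1⊕0⊕1⊕1⊕0⊕1⊕1⊕0⊕0⊕0 = 0
p8 (pos 8,9,10,11,12,13,14,15,24,25,26,27,28,29,30,31): XOR of data positions = 0⊕1⊕0⊕0⊕1⊕1⊕0⊕1⊕0⊕0⊕1⊕1⊕0⊕0⊕0 = 0
p16 (pos 16,17,18,19,20,21,22,23,24,25,26,27,28,29,30,31): XOR of data positions = 1⊕1⊕1⊕1⊕1⊕0⊕1⊕1⊕0⊕0⊕1⊕1⊕0⊕0⊕0 = 1
Codeword: 1000011001001101111110110011000

1000011001001101111110110011000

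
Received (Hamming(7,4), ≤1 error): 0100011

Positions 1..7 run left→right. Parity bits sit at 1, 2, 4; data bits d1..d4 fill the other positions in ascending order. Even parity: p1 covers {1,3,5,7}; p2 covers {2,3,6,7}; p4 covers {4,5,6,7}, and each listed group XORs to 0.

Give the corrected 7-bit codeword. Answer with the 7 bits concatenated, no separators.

0110011

s1 (pos 1,3,5,7): 0⊕0⊕0⊕1 = 1
s2 (pos 2,3,6,7): 1⊕0⊕1⊕1 = 1
s4 (pos 4,5,6,7): 0⊕0⊕1⊕1 = 0
Syndrome s4…s1 = 011 → error at position 3.
Flip position 3: 0100011 → 0110011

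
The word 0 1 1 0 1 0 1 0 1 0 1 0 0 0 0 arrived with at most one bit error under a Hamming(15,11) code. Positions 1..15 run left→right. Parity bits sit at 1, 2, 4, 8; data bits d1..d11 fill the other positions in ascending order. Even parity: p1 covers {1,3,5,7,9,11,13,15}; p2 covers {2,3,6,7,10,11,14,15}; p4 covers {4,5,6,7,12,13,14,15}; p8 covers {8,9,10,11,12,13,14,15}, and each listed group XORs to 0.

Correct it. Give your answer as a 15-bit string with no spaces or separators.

s1 (pos 1,3,5,7,9,11,13,15): 0⊕1⊕1⊕1⊕1⊕1⊕0⊕0 = 1
s2 (pos 2,3,6,7,10,11,14,15): 1⊕1⊕0⊕1⊕0⊕1⊕0⊕0 = 0
s4 (pos 4,5,6,7,12,13,14,15): 0⊕1⊕0⊕1⊕0⊕0⊕0⊕0 = 0
s8 (pos 8,9,10,11,12,13,14,15): 0⊕1⊕0⊕1⊕0⊕0⊕0⊕0 = 0
Syndrome s8…s1 = 0001 → error at position 1.
Flip position 1: 011010101010000 → 111010101010000

111010101010000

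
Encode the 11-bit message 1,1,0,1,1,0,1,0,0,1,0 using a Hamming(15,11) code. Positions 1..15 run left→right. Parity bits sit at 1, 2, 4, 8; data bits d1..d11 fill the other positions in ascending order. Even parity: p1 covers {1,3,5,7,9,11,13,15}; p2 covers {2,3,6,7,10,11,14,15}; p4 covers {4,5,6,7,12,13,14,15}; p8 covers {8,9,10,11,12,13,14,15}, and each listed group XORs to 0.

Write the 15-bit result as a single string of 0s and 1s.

101110111010010

Place data at non-parity positions: p1 p2 1 p4 1 0 1 p8 1 0 1 0 0 1 0
p1 (pos 1,3,5,7,9,11,13,15): XOR of data positions = 1⊕1⊕1⊕1⊕1⊕0⊕0 = 1
p2 (pos 2,3,6,7,10,11,14,15): XOR of data positions = 1⊕0⊕1⊕0⊕1⊕1⊕0 = 0
p4 (pos 4,5,6,7,12,13,14,15): XOR of data positions = 1⊕0⊕1⊕0⊕0⊕1⊕0 = 1
p8 (pos 8,9,10,11,12,13,14,15): XOR of data positions = 1⊕0⊕1⊕0⊕0⊕1⊕0 = 1
Codeword: 101110111010010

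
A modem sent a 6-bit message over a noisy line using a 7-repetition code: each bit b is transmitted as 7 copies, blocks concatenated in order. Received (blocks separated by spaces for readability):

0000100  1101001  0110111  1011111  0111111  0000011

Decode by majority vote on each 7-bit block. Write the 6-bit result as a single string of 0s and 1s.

011110

Block 1 (0000100): 1 one → 0
Block 2 (1101001): 4 ones → 1
Block 3 (0110111): 5 ones → 1
Block 4 (1011111): 6 ones → 1
Block 5 (0111111): 6 ones → 1
Block 6 (0000011): 2 ones → 0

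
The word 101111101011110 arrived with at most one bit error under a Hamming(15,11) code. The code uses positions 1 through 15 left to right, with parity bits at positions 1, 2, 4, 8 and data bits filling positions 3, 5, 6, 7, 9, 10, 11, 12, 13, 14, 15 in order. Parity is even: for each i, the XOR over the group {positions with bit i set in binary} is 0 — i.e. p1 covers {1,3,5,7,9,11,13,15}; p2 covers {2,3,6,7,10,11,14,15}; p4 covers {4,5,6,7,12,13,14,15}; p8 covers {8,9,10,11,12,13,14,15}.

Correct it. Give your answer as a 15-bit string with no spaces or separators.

101111101011111

s1 (pos 1,3,5,7,9,11,13,15): 1⊕1⊕1⊕1⊕1⊕1⊕1⊕0 = 1
s2 (pos 2,3,6,7,10,11,14,15): 0⊕1⊕1⊕1⊕0⊕1⊕1⊕0 = 1
s4 (pos 4,5,6,7,12,13,14,15): 1⊕1⊕1⊕1⊕1⊕1⊕1⊕0 = 1
s8 (pos 8,9,10,11,12,13,14,15): 0⊕1⊕0⊕1⊕1⊕1⊕1⊕0 = 1
Syndrome s8…s1 = 1111 → error at position 15.
Flip position 15: 101111101011110 → 101111101011111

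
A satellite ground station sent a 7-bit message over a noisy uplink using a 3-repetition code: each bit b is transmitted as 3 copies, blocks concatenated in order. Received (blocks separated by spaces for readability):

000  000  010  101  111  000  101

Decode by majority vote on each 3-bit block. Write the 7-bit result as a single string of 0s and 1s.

Block 1 (000): 0 ones → 0
Block 2 (000): 0 ones → 0
Block 3 (010): 1 one → 0
Block 4 (101): 2 ones → 1
Block 5 (111): 3 ones → 1
Block 6 (000): 0 ones → 0
Block 7 (101): 2 ones → 1

0001101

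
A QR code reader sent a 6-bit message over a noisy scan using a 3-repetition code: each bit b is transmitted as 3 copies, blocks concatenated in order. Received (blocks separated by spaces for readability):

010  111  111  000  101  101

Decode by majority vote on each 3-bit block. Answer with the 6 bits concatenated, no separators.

Block 1 (010): 1 one → 0
Block 2 (111): 3 ones → 1
Block 3 (111): 3 ones → 1
Block 4 (000): 0 ones → 0
Block 5 (101): 2 ones → 1
Block 6 (101): 2 ones → 1

011011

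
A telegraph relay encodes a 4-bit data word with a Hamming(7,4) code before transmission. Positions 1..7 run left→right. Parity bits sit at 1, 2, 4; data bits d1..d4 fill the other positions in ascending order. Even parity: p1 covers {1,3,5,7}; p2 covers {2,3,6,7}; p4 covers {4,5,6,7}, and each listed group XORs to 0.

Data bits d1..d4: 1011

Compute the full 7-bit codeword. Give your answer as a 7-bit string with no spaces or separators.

Place data at non-parity positions: p1 p2 1 p4 0 1 1
p1 (pos 1,3,5,7): XOR of data positions = 1⊕0⊕1 = 0
p2 (pos 2,3,6,7): XOR of data positions = 1⊕1⊕1 = 1
p4 (pos 4,5,6,7): XOR of data positions = 0⊕1⊕1 = 0
Codeword: 0110011

0110011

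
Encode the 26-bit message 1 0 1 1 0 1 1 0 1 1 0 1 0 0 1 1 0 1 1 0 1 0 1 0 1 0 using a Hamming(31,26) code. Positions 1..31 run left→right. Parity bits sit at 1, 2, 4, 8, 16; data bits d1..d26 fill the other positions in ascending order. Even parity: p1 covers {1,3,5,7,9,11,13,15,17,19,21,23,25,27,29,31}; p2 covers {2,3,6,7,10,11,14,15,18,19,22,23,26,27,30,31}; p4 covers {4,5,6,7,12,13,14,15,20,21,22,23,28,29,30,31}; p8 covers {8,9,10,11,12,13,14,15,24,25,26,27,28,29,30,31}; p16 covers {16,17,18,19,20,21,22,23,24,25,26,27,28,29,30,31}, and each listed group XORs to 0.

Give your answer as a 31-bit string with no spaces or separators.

1111011001101100100110110101010

Place data at non-parity positions: p1 p2 1 p4 0 1 1 p8 0 1 1 0 1 1 0 p16 1 0 0 1 1 0 1 1 0 1 0 1 0 1 0
p1 (pos 1,3,5,7,9,11,13,15,17,19,21,23,25,27,29,31): XOR of data positions = 1⊕0⊕1⊕0⊕1⊕1⊕0⊕1⊕0⊕1⊕1⊕0⊕0⊕0⊕0 = 1
p2 (pos 2,3,6,7,10,11,14,15,18,19,22,23,26,27,30,31): XOR of data positions = 1⊕1⊕1⊕1⊕1⊕1⊕0⊕0⊕0⊕0⊕1⊕1⊕0⊕1⊕0 = 1
p4 (pos 4,5,6,7,12,13,14,15,20,21,22,23,28,29,30,31): XOR of data positions = 0⊕1⊕1⊕0⊕1⊕1⊕0⊕1⊕1⊕0⊕1⊕1⊕0⊕1⊕0 = 1
p8 (pos 8,9,10,11,12,13,14,15,24,25,26,27,28,29,30,31): XOR of data positions = 0⊕1⊕1⊕0⊕1⊕1⊕0⊕1⊕0⊕1⊕0⊕1⊕0⊕1⊕0 = 0
p16 (pos 16,17,18,19,20,21,22,23,24,25,26,27,28,29,30,31): XOR of data positions = 1⊕0⊕0⊕1⊕1⊕0⊕1⊕1⊕0⊕1⊕0⊕1⊕0⊕1⊕0 = 0
Codeword: 1111011001101100100110110101010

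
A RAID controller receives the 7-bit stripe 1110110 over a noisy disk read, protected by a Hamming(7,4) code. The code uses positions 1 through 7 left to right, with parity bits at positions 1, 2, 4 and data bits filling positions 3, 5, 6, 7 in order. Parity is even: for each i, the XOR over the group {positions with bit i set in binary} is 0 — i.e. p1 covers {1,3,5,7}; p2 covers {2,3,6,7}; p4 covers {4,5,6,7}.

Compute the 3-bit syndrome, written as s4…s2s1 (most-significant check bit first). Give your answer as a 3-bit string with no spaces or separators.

s1 (pos 1,3,5,7): 1⊕1⊕1⊕0 = 1
s2 (pos 2,3,6,7): 1⊕1⊕1⊕0 = 1
s4 (pos 4,5,6,7): 0⊕1⊕1⊕0 = 0
Syndrome s4…s1 = 011 → error at position 3.

011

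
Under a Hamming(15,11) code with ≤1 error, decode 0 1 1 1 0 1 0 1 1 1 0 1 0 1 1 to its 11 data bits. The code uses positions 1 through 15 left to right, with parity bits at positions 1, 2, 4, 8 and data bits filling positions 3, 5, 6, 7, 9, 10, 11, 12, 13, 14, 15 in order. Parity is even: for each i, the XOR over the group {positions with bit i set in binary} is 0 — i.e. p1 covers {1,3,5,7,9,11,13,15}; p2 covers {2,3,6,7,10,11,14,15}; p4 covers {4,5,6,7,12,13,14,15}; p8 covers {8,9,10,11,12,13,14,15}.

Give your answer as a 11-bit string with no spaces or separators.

11101101011

s1 (pos 1,3,5,7,9,11,13,15): 0⊕1⊕0⊕0⊕1⊕0⊕0⊕1 = 1
s2 (pos 2,3,6,7,10,11,14,15): 1⊕1⊕1⊕0⊕1⊕0⊕1⊕1 = 0
s4 (pos 4,5,6,7,12,13,14,15): 1⊕0⊕1⊕0⊕1⊕0⊕1⊕1 = 1
s8 (pos 8,9,10,11,12,13,14,15): 1⊕1⊕1⊕0⊕1⊕0⊕1⊕1 = 0
Syndrome s8…s1 = 0101 → error at position 5.
Flip position 5: 011101011101011 → 011111011101011
Read data bits from positions 3,5,6,7,9,10,11,12,13,14,15: 11101101011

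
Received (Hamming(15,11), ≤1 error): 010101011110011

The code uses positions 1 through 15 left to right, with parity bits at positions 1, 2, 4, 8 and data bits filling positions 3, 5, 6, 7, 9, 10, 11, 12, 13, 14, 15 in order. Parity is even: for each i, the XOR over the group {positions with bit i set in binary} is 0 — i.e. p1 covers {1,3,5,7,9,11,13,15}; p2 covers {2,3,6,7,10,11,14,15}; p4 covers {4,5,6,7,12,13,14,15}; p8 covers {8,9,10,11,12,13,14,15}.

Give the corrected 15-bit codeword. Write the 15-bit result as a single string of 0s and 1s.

110101011110011

s1 (pos 1,3,5,7,9,11,13,15): 0⊕0⊕0⊕0⊕1⊕1⊕0⊕1 = 1
s2 (pos 2,3,6,7,10,11,14,15): 1⊕0⊕1⊕0⊕1⊕1⊕1⊕1 = 0
s4 (pos 4,5,6,7,12,13,14,15): 1⊕0⊕1⊕0⊕0⊕0⊕1⊕1 = 0
s8 (pos 8,9,10,11,12,13,14,15): 1⊕1⊕1⊕1⊕0⊕0⊕1⊕1 = 0
Syndrome s8…s1 = 0001 → error at position 1.
Flip position 1: 010101011110011 → 110101011110011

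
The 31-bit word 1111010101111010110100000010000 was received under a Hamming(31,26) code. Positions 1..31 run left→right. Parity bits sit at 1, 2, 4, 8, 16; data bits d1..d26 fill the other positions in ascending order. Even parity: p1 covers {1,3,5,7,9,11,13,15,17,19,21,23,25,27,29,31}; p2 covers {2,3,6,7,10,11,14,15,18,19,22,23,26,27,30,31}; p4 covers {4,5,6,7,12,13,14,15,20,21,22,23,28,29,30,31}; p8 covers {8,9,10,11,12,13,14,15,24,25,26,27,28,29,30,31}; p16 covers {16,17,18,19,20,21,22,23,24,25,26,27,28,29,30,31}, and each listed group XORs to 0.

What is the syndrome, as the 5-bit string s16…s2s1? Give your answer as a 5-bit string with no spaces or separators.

s1 (pos 1,3,5,7,9,11,13,15,17,19,21,23,25,27,29,31): 1⊕1⊕0⊕0⊕0⊕1⊕1⊕1⊕1⊕0⊕0⊕0⊕0⊕1⊕0⊕0 = 1
s2 (pos 2,3,6,7,10,11,14,15,18,19,22,23,26,27,30,31): 1⊕1⊕1⊕0⊕1⊕1⊕0⊕1⊕1⊕0⊕0⊕0⊕0⊕1⊕0⊕0 = 0
s4 (pos 4,5,6,7,12,13,14,15,20,21,22,23,28,29,30,31): 1⊕0⊕1⊕0⊕1⊕1⊕0⊕1⊕1⊕0⊕0⊕0⊕0⊕0⊕0⊕0 = 0
s8 (pos 8,9,10,11,12,13,14,15,24,25,26,27,28,29,30,31): 1⊕0⊕1⊕1⊕1⊕1⊕0⊕1⊕0⊕0⊕0⊕1⊕0⊕0⊕0⊕0 = 1
s16 (pos 16,17,18,19,20,21,22,23,24,25,26,27,28,29,30,31): 0⊕1⊕1⊕0⊕1⊕0⊕0⊕0⊕0⊕0⊕0⊕1⊕0⊕0⊕0⊕0 = 0
Syndrome s16…s1 = 01001 → error at position 9.

01001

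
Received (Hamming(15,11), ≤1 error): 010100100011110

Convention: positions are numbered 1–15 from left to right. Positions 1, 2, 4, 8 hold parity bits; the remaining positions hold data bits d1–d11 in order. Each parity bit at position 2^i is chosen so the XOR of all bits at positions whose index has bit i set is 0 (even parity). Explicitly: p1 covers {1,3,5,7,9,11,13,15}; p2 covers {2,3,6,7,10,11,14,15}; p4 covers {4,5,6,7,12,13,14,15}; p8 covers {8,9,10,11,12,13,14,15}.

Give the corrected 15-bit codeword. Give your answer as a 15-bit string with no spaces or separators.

s1 (pos 1,3,5,7,9,11,13,15): 0⊕0⊕0⊕1⊕0⊕1⊕1⊕0 = 1
s2 (pos 2,3,6,7,10,11,14,15): 1⊕0⊕0⊕1⊕0⊕1⊕1⊕0 = 0
s4 (pos 4,5,6,7,12,13,14,15): 1⊕0⊕0⊕1⊕1⊕1⊕1⊕0 = 1
s8 (pos 8,9,10,11,12,13,14,15): 0⊕0⊕0⊕1⊕1⊕1⊕1⊕0 = 0
Syndrome s8…s1 = 0101 → error at position 5.
Flip position 5: 010100100011110 → 010110100011110

010110100011110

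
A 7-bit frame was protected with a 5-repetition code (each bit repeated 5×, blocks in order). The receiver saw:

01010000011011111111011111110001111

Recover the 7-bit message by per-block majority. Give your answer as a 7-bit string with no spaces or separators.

Block 1 (01010): 2 ones → 0
Block 2 (00001): 1 one → 0
Block 3 (10111): 4 ones → 1
Block 4 (11111): 5 ones → 1
Block 5 (01111): 4 ones → 1
Block 6 (11100): 3 ones → 1
Block 7 (01111): 4 ones → 1

0011111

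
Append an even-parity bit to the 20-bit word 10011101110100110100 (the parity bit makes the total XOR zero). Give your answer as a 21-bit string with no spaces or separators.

100111011101001101001

XOR of the 20 data bits: 1⊕0⊕0⊕1⊕1⊕1⊕0⊕1⊕1⊕1⊕0⊕1⊕0⊕0⊕1⊕1⊕0⊕1⊕0⊕0 = 1
Parity bit = 1 (so all 21 bits XOR to 0).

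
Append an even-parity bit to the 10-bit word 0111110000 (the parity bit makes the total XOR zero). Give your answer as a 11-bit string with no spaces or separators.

XOR of the 10 data bits: 0⊕1⊕1⊕1⊕1⊕1⊕0⊕0⊕0⊕0 = 1
Parity bit = 1 (so all 11 bits XOR to 0).

01111100001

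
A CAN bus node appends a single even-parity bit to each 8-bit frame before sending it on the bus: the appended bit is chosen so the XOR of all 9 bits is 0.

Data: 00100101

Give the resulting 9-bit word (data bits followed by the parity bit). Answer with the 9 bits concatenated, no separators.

001001011

XOR of the 8 data bits: 0⊕0⊕1⊕0⊕0⊕1⊕0⊕1 = 1
Parity bit = 1 (so all 9 bits XOR to 0).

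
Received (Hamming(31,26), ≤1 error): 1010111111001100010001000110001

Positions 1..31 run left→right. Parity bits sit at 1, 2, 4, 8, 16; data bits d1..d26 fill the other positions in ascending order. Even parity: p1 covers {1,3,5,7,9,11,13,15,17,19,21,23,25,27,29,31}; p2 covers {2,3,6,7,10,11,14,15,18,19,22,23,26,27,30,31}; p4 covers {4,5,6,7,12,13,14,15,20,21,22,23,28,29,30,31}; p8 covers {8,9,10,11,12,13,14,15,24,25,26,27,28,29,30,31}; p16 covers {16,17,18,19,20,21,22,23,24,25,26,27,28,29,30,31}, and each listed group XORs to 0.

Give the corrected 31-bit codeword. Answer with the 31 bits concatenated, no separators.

s1 (pos 1,3,5,7,9,11,13,15,17,19,21,23,25,27,29,31): 1⊕1⊕1⊕1⊕1⊕0⊕1⊕0⊕0⊕0⊕0⊕0⊕0⊕1⊕0⊕1 = 0
s2 (pos 2,3,6,7,10,11,14,15,18,19,22,23,26,27,30,31): 0⊕1⊕1⊕1⊕1⊕0⊕1⊕0⊕1⊕0⊕1⊕0⊕1⊕1⊕0⊕1 = 0
s4 (pos 4,5,6,7,12,13,14,15,20,21,22,23,28,29,30,31): 0⊕1⊕1⊕1⊕0⊕1⊕1⊕0⊕0⊕0⊕1⊕0⊕0⊕0⊕0⊕1 = 1
s8 (pos 8,9,10,11,12,13,14,15,24,25,26,27,28,29,30,31): 1⊕1⊕1⊕0⊕0⊕1⊕1⊕0⊕0⊕0⊕1⊕1⊕0⊕0⊕0⊕1 = 0
s16 (pos 16,17,18,19,20,21,22,23,24,25,26,27,28,29,30,31): 0⊕0⊕1⊕0⊕0⊕0⊕1⊕0⊕0⊕0⊕1⊕1⊕0⊕0⊕0⊕1 = 1
Syndrome s16…s1 = 10100 → error at position 20.
Flip position 20: 1010111111001100010001000110001 → 1010111111001100010101000110001

1010111111001100010101000110001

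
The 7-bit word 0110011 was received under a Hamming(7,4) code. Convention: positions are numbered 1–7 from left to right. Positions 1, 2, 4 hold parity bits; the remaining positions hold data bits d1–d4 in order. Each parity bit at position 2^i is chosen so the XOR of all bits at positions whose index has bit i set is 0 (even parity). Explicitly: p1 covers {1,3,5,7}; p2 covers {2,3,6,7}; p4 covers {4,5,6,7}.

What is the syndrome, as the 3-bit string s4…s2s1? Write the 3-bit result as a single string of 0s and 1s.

000

s1 (pos 1,3,5,7): 0⊕1⊕0⊕1 = 0
s2 (pos 2,3,6,7): 1⊕1⊕1⊕1 = 0
s4 (pos 4,5,6,7): 0⊕0⊕1⊕1 = 0
Syndrome s4…s1 = 000 → no error.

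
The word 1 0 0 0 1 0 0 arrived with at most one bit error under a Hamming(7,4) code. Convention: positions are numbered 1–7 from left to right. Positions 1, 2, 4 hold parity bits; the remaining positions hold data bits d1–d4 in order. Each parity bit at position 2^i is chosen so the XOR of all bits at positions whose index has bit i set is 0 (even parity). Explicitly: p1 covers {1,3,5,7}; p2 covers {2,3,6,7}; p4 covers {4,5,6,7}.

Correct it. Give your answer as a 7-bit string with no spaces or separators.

s1 (pos 1,3,5,7): 1⊕0⊕1⊕0 = 0
s2 (pos 2,3,6,7): 0⊕0⊕0⊕0 = 0
s4 (pos 4,5,6,7): 0⊕1⊕0⊕0 = 1
Syndrome s4…s1 = 100 → error at position 4.
Flip position 4: 1000100 → 1001100

1001100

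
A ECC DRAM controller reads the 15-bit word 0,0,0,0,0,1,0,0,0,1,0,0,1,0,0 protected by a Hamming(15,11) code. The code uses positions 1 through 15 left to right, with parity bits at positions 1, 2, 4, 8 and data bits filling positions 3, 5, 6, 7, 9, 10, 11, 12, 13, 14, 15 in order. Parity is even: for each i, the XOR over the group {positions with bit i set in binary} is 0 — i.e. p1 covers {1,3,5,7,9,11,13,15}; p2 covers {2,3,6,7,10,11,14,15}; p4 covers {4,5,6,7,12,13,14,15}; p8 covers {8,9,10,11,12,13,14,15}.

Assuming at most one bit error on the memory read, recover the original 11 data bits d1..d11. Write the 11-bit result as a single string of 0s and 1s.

00100100100

s1 (pos 1,3,5,7,9,11,13,15): 0⊕0⊕0⊕0⊕0⊕0⊕1⊕0 = 1
s2 (pos 2,3,6,7,10,11,14,15): 0⊕0⊕1⊕0⊕1⊕0⊕0⊕0 = 0
s4 (pos 4,5,6,7,12,13,14,15): 0⊕0⊕1⊕0⊕0⊕1⊕0⊕0 = 0
s8 (pos 8,9,10,11,12,13,14,15): 0⊕0⊕1⊕0⊕0⊕1⊕0⊕0 = 0
Syndrome s8…s1 = 0001 → error at position 1.
Flip position 1: 000001000100100 → 100001000100100
Read data bits from positions 3,5,6,7,9,10,11,12,13,14,15: 00100100100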